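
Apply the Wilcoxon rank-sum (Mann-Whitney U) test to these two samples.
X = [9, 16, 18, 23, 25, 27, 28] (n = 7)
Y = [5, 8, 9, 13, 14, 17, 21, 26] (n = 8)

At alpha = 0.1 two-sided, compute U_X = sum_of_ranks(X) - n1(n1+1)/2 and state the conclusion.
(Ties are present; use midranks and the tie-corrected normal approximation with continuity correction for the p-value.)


Step 1: Combine and sort all 15 observations; assign midranks.
sorted (value, group): (5,Y), (8,Y), (9,X), (9,Y), (13,Y), (14,Y), (16,X), (17,Y), (18,X), (21,Y), (23,X), (25,X), (26,Y), (27,X), (28,X)
ranks: 5->1, 8->2, 9->3.5, 9->3.5, 13->5, 14->6, 16->7, 17->8, 18->9, 21->10, 23->11, 25->12, 26->13, 27->14, 28->15
Step 2: Rank sum for X: R1 = 3.5 + 7 + 9 + 11 + 12 + 14 + 15 = 71.5.
Step 3: U_X = R1 - n1(n1+1)/2 = 71.5 - 7*8/2 = 71.5 - 28 = 43.5.
       U_Y = n1*n2 - U_X = 56 - 43.5 = 12.5.
Step 4: Ties are present, so use the tie-corrected normal approximation (with continuity correction) for the p-value.
Step 5: p-value = 0.082305; compare to alpha = 0.1. reject H0.

U_X = 43.5, p = 0.082305, reject H0 at alpha = 0.1.


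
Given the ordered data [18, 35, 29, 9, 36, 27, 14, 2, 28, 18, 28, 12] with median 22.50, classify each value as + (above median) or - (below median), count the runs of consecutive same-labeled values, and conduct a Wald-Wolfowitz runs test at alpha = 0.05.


Step 1: Compute median = 22.50; label A = above, B = below.
Labels in order: BAABAABBABAB  (n_A = 6, n_B = 6)
Step 2: Count runs R = 9.
Step 3: Under H0 (random ordering), E[R] = 2*n_A*n_B/(n_A+n_B) + 1 = 2*6*6/12 + 1 = 7.0000.
        Var[R] = 2*n_A*n_B*(2*n_A*n_B - n_A - n_B) / ((n_A+n_B)^2 * (n_A+n_B-1)) = 4320/1584 = 2.7273.
        SD[R] = 1.6514.
Step 4: Continuity-corrected z = (R - 0.5 - E[R]) / SD[R] = (9 - 0.5 - 7.0000) / 1.6514 = 0.9083.
Step 5: Two-sided p-value via normal approximation = 2*(1 - Phi(|z|)) = 0.363722.
Step 6: alpha = 0.05. fail to reject H0.

R = 9, z = 0.9083, p = 0.363722, fail to reject H0.


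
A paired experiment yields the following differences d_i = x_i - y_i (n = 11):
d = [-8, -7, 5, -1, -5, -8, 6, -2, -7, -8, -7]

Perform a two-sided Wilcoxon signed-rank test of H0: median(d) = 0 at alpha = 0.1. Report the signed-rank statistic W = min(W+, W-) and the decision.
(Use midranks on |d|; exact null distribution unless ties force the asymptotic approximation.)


Step 1: Drop any zero differences (none here) and take |d_i|.
|d| = [8, 7, 5, 1, 5, 8, 6, 2, 7, 8, 7]
Step 2: Midrank |d_i| (ties get averaged ranks).
ranks: |8|->10, |7|->7, |5|->3.5, |1|->1, |5|->3.5, |8|->10, |6|->5, |2|->2, |7|->7, |8|->10, |7|->7
Step 3: Attach original signs; sum ranks with positive sign and with negative sign.
W+ = 3.5 + 5 = 8.5
W- = 10 + 7 + 1 + 3.5 + 10 + 2 + 7 + 10 + 7 = 57.5
(Check: W+ + W- = 66 should equal n(n+1)/2 = 66.)
Step 4: Test statistic W = min(W+, W-) = 8.5.
Step 5: Ties in |d|, so use the tie-corrected normal approximation.
        E[W] = n(n+1)/4 = 11*12/4 = 33.
        Tie groups: |d|=5 (t=2), |d|=7 (t=3), |d|=8 (t=3); sum(t^3 - t) = 54.
        Var[W] = n(n+1)(2n+1)/24 - sum(t^3-t)/48 = 3036/24 - 54/48 = 125.375.
        z = (W - E[W]) / sqrt(Var[W]) = (8.5 - 33) / 11.1971 = -2.1881.
        Two-sided p = 2*Phi(z) = 0.028665.
Step 6: alpha = 0.1. reject H0.

W+ = 8.5, W- = 57.5, W = min = 8.5, p = 0.028665, reject H0.


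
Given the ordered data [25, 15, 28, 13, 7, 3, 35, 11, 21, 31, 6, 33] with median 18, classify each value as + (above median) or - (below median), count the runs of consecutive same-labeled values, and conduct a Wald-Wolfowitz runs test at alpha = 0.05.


Step 1: Compute median = 18; label A = above, B = below.
Labels in order: ABABBBABAABA  (n_A = 6, n_B = 6)
Step 2: Count runs R = 9.
Step 3: Under H0 (random ordering), E[R] = 2*n_A*n_B/(n_A+n_B) + 1 = 2*6*6/12 + 1 = 7.0000.
        Var[R] = 2*n_A*n_B*(2*n_A*n_B - n_A - n_B) / ((n_A+n_B)^2 * (n_A+n_B-1)) = 4320/1584 = 2.7273.
        SD[R] = 1.6514.
Step 4: Continuity-corrected z = (R - 0.5 - E[R]) / SD[R] = (9 - 0.5 - 7.0000) / 1.6514 = 0.9083.
Step 5: Two-sided p-value via normal approximation = 2*(1 - Phi(|z|)) = 0.363722.
Step 6: alpha = 0.05. fail to reject H0.

R = 9, z = 0.9083, p = 0.363722, fail to reject H0.


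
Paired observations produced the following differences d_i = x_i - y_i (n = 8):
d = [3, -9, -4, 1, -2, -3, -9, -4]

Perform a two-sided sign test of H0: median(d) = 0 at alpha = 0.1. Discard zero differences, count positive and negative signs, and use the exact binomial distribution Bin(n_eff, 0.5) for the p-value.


Step 1: Discard zero differences. Original n = 8; n_eff = number of nonzero differences = 8.
Nonzero differences (with sign): +3, -9, -4, +1, -2, -3, -9, -4
Step 2: Count signs: positive = 2, negative = 6.
Step 3: Under H0: P(positive) = 0.5, so the number of positives S ~ Bin(8, 0.5).
Step 4: Two-sided exact p-value = sum of Bin(8,0.5) probabilities at or below the observed probability = 0.289062.
Step 5: alpha = 0.1. fail to reject H0.

n_eff = 8, pos = 2, neg = 6, p = 0.289062, fail to reject H0.


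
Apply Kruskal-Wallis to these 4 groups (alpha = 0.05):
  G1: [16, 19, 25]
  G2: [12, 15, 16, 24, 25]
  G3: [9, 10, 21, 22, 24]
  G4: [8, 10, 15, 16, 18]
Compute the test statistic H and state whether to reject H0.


Step 1: Combine all N = 18 observations and assign midranks.
sorted (value, group, rank): (8,G4,1), (9,G3,2), (10,G3,3.5), (10,G4,3.5), (12,G2,5), (15,G2,6.5), (15,G4,6.5), (16,G1,9), (16,G2,9), (16,G4,9), (18,G4,11), (19,G1,12), (21,G3,13), (22,G3,14), (24,G2,15.5), (24,G3,15.5), (25,G1,17.5), (25,G2,17.5)
Step 2: Sum ranks within each group.
R_1 = 38.5 (n_1 = 3)
R_2 = 53.5 (n_2 = 5)
R_3 = 48 (n_3 = 5)
R_4 = 31 (n_4 = 5)
Step 3: H = 12/(N(N+1)) * sum(R_i^2/n_i) - 3(N+1)
     = 12/(18*19) * (38.5^2/3 + 53.5^2/5 + 48^2/5 + 31^2/5) - 3*19
     = 0.035088 * 1719.53 - 57
     = 3.334503.
Step 4: Ties present; correction factor C = 1 - 48/(18^3 - 18) = 0.991744. Corrected H = 3.334503 / 0.991744 = 3.362262.
Step 5: Under H0, H ~ chi^2(3); p-value = 0.339071.
Step 6: alpha = 0.05. fail to reject H0.

H = 3.3623, df = 3, p = 0.339071, fail to reject H0.


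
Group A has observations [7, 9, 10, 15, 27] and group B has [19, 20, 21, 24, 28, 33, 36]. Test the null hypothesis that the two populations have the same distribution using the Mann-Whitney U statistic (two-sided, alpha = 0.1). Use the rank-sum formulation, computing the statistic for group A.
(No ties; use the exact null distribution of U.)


Step 1: Combine and sort all 12 observations; assign midranks.
sorted (value, group): (7,X), (9,X), (10,X), (15,X), (19,Y), (20,Y), (21,Y), (24,Y), (27,X), (28,Y), (33,Y), (36,Y)
ranks: 7->1, 9->2, 10->3, 15->4, 19->5, 20->6, 21->7, 24->8, 27->9, 28->10, 33->11, 36->12
Step 2: Rank sum for X: R1 = 1 + 2 + 3 + 4 + 9 = 19.
Step 3: U_X = R1 - n1(n1+1)/2 = 19 - 5*6/2 = 19 - 15 = 4.
       U_Y = n1*n2 - U_X = 35 - 4 = 31.
Step 4: No ties, so the exact null distribution of U (based on enumerating the C(12,5) = 792 equally likely rank assignments) gives the two-sided p-value.
Step 5: p-value = 0.030303; compare to alpha = 0.1. reject H0.

U_X = 4, p = 0.030303, reject H0 at alpha = 0.1.


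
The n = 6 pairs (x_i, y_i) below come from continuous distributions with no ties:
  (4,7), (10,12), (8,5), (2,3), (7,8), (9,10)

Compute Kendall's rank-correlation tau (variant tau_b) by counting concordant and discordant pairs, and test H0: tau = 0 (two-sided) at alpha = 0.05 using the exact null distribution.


Step 1: Enumerate the 15 unordered pairs (i,j) with i<j and classify each by sign(x_j-x_i) * sign(y_j-y_i).
  (1,2):dx=+6,dy=+5->C; (1,3):dx=+4,dy=-2->D; (1,4):dx=-2,dy=-4->C; (1,5):dx=+3,dy=+1->C
  (1,6):dx=+5,dy=+3->C; (2,3):dx=-2,dy=-7->C; (2,4):dx=-8,dy=-9->C; (2,5):dx=-3,dy=-4->C
  (2,6):dx=-1,dy=-2->C; (3,4):dx=-6,dy=-2->C; (3,5):dx=-1,dy=+3->D; (3,6):dx=+1,dy=+5->C
  (4,5):dx=+5,dy=+5->C; (4,6):dx=+7,dy=+7->C; (5,6):dx=+2,dy=+2->C
Step 2: C = 13, D = 2, total pairs = 15.
Step 3: tau = (C - D)/(n(n-1)/2) = (13 - 2)/15 = 0.733333.
Step 4: Exact two-sided p-value (enumerate n! = 720 permutations of y under H0): p = 0.055556.
Step 5: alpha = 0.05. fail to reject H0.

tau_b = 0.7333 (C=13, D=2), p = 0.055556, fail to reject H0.


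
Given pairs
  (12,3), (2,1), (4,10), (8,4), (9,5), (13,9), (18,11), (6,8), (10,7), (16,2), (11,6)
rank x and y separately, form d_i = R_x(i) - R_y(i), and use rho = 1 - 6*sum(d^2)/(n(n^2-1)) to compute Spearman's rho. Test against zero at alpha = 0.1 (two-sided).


Step 1: Rank x and y separately (midranks; no ties here).
rank(x): 12->8, 2->1, 4->2, 8->4, 9->5, 13->9, 18->11, 6->3, 10->6, 16->10, 11->7
rank(y): 3->3, 1->1, 10->10, 4->4, 5->5, 9->9, 11->11, 8->8, 7->7, 2->2, 6->6
Step 2: d_i = R_x(i) - R_y(i); compute d_i^2.
  (8-3)^2=25, (1-1)^2=0, (2-10)^2=64, (4-4)^2=0, (5-5)^2=0, (9-9)^2=0, (11-11)^2=0, (3-8)^2=25, (6-7)^2=1, (10-2)^2=64, (7-6)^2=1
sum(d^2) = 180.
Step 3: rho = 1 - 6*180 / (11*(11^2 - 1)) = 1 - 1080/1320 = 0.181818.
Step 4: Under H0, t = rho * sqrt((n-2)/(1-rho^2)) = 0.5547 ~ t(9).
Step 5: Two-sided p-value from the t-distribution with 9 df = 0.592615.
Step 6: alpha = 0.1. fail to reject H0.

rho = 0.1818, p = 0.592615, fail to reject H0 at alpha = 0.1.


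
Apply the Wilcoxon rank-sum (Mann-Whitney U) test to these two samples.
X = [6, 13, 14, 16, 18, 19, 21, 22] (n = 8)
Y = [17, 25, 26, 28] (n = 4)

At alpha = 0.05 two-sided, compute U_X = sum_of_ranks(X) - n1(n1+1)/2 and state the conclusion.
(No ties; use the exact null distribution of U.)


Step 1: Combine and sort all 12 observations; assign midranks.
sorted (value, group): (6,X), (13,X), (14,X), (16,X), (17,Y), (18,X), (19,X), (21,X), (22,X), (25,Y), (26,Y), (28,Y)
ranks: 6->1, 13->2, 14->3, 16->4, 17->5, 18->6, 19->7, 21->8, 22->9, 25->10, 26->11, 28->12
Step 2: Rank sum for X: R1 = 1 + 2 + 3 + 4 + 6 + 7 + 8 + 9 = 40.
Step 3: U_X = R1 - n1(n1+1)/2 = 40 - 8*9/2 = 40 - 36 = 4.
       U_Y = n1*n2 - U_X = 32 - 4 = 28.
Step 4: No ties, so the exact null distribution of U (based on enumerating the C(12,8) = 495 equally likely rank assignments) gives the two-sided p-value.
Step 5: p-value = 0.048485; compare to alpha = 0.05. reject H0.

U_X = 4, p = 0.048485, reject H0 at alpha = 0.05.


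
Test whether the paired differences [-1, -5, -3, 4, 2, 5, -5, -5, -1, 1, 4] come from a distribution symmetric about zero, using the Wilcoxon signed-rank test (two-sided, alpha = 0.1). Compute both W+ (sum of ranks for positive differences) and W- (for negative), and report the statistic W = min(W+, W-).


Step 1: Drop any zero differences (none here) and take |d_i|.
|d| = [1, 5, 3, 4, 2, 5, 5, 5, 1, 1, 4]
Step 2: Midrank |d_i| (ties get averaged ranks).
ranks: |1|->2, |5|->9.5, |3|->5, |4|->6.5, |2|->4, |5|->9.5, |5|->9.5, |5|->9.5, |1|->2, |1|->2, |4|->6.5
Step 3: Attach original signs; sum ranks with positive sign and with negative sign.
W+ = 6.5 + 4 + 9.5 + 2 + 6.5 = 28.5
W- = 2 + 9.5 + 5 + 9.5 + 9.5 + 2 = 37.5
(Check: W+ + W- = 66 should equal n(n+1)/2 = 66.)
Step 4: Test statistic W = min(W+, W-) = 28.5.
Step 5: Ties in |d|, so use the tie-corrected normal approximation.
        E[W] = n(n+1)/4 = 11*12/4 = 33.
        Tie groups: |d|=1 (t=3), |d|=4 (t=2), |d|=5 (t=4); sum(t^3 - t) = 90.
        Var[W] = n(n+1)(2n+1)/24 - sum(t^3-t)/48 = 3036/24 - 90/48 = 124.625.
        z = (W - E[W]) / sqrt(Var[W]) = (28.5 - 33) / 11.1636 = -0.4031.
        Two-sided p = 2*Phi(z) = 0.686877.
Step 6: alpha = 0.1. fail to reject H0.

W+ = 28.5, W- = 37.5, W = min = 28.5, p = 0.686877, fail to reject H0.


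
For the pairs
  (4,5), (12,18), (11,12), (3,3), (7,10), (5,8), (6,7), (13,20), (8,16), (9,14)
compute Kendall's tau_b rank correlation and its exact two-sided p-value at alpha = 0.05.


Step 1: Enumerate the 45 unordered pairs (i,j) with i<j and classify each by sign(x_j-x_i) * sign(y_j-y_i).
  (1,2):dx=+8,dy=+13->C; (1,3):dx=+7,dy=+7->C; (1,4):dx=-1,dy=-2->C; (1,5):dx=+3,dy=+5->C
  (1,6):dx=+1,dy=+3->C; (1,7):dx=+2,dy=+2->C; (1,8):dx=+9,dy=+15->C; (1,9):dx=+4,dy=+11->C
  (1,10):dx=+5,dy=+9->C; (2,3):dx=-1,dy=-6->C; (2,4):dx=-9,dy=-15->C; (2,5):dx=-5,dy=-8->C
  (2,6):dx=-7,dy=-10->C; (2,7):dx=-6,dy=-11->C; (2,8):dx=+1,dy=+2->C; (2,9):dx=-4,dy=-2->C
  (2,10):dx=-3,dy=-4->C; (3,4):dx=-8,dy=-9->C; (3,5):dx=-4,dy=-2->C; (3,6):dx=-6,dy=-4->C
  (3,7):dx=-5,dy=-5->C; (3,8):dx=+2,dy=+8->C; (3,9):dx=-3,dy=+4->D; (3,10):dx=-2,dy=+2->D
  (4,5):dx=+4,dy=+7->C; (4,6):dx=+2,dy=+5->C; (4,7):dx=+3,dy=+4->C; (4,8):dx=+10,dy=+17->C
  (4,9):dx=+5,dy=+13->C; (4,10):dx=+6,dy=+11->C; (5,6):dx=-2,dy=-2->C; (5,7):dx=-1,dy=-3->C
  (5,8):dx=+6,dy=+10->C; (5,9):dx=+1,dy=+6->C; (5,10):dx=+2,dy=+4->C; (6,7):dx=+1,dy=-1->D
  (6,8):dx=+8,dy=+12->C; (6,9):dx=+3,dy=+8->C; (6,10):dx=+4,dy=+6->C; (7,8):dx=+7,dy=+13->C
  (7,9):dx=+2,dy=+9->C; (7,10):dx=+3,dy=+7->C; (8,9):dx=-5,dy=-4->C; (8,10):dx=-4,dy=-6->C
  (9,10):dx=+1,dy=-2->D
Step 2: C = 41, D = 4, total pairs = 45.
Step 3: tau = (C - D)/(n(n-1)/2) = (41 - 4)/45 = 0.822222.
Step 4: Exact two-sided p-value (enumerate n! = 3628800 permutations of y under H0): p = 0.000358.
Step 5: alpha = 0.05. reject H0.

tau_b = 0.8222 (C=41, D=4), p = 0.000358, reject H0.


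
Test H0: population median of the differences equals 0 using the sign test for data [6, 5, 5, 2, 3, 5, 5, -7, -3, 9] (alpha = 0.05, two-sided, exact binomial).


Step 1: Discard zero differences. Original n = 10; n_eff = number of nonzero differences = 10.
Nonzero differences (with sign): +6, +5, +5, +2, +3, +5, +5, -7, -3, +9
Step 2: Count signs: positive = 8, negative = 2.
Step 3: Under H0: P(positive) = 0.5, so the number of positives S ~ Bin(10, 0.5).
Step 4: Two-sided exact p-value = sum of Bin(10,0.5) probabilities at or below the observed probability = 0.109375.
Step 5: alpha = 0.05. fail to reject H0.

n_eff = 10, pos = 8, neg = 2, p = 0.109375, fail to reject H0.


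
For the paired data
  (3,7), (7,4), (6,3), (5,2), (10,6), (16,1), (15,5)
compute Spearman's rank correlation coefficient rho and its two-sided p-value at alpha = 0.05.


Step 1: Rank x and y separately (midranks; no ties here).
rank(x): 3->1, 7->4, 6->3, 5->2, 10->5, 16->7, 15->6
rank(y): 7->7, 4->4, 3->3, 2->2, 6->6, 1->1, 5->5
Step 2: d_i = R_x(i) - R_y(i); compute d_i^2.
  (1-7)^2=36, (4-4)^2=0, (3-3)^2=0, (2-2)^2=0, (5-6)^2=1, (7-1)^2=36, (6-5)^2=1
sum(d^2) = 74.
Step 3: rho = 1 - 6*74 / (7*(7^2 - 1)) = 1 - 444/336 = -0.321429.
Step 4: Under H0, t = rho * sqrt((n-2)/(1-rho^2)) = -0.7590 ~ t(5).
Step 5: Two-sided p-value from the t-distribution with 5 df = 0.482072.
Step 6: alpha = 0.05. fail to reject H0.

rho = -0.3214, p = 0.482072, fail to reject H0 at alpha = 0.05.


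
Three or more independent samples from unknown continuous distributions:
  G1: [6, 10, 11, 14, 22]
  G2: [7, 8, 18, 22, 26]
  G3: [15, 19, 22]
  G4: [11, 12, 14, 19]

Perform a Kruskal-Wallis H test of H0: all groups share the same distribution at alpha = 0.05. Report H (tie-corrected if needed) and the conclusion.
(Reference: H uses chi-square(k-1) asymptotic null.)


Step 1: Combine all N = 17 observations and assign midranks.
sorted (value, group, rank): (6,G1,1), (7,G2,2), (8,G2,3), (10,G1,4), (11,G1,5.5), (11,G4,5.5), (12,G4,7), (14,G1,8.5), (14,G4,8.5), (15,G3,10), (18,G2,11), (19,G3,12.5), (19,G4,12.5), (22,G1,15), (22,G2,15), (22,G3,15), (26,G2,17)
Step 2: Sum ranks within each group.
R_1 = 34 (n_1 = 5)
R_2 = 48 (n_2 = 5)
R_3 = 37.5 (n_3 = 3)
R_4 = 33.5 (n_4 = 4)
Step 3: H = 12/(N(N+1)) * sum(R_i^2/n_i) - 3(N+1)
     = 12/(17*18) * (34^2/5 + 48^2/5 + 37.5^2/3 + 33.5^2/4) - 3*18
     = 0.039216 * 1441.31 - 54
     = 2.522059.
Step 4: Ties present; correction factor C = 1 - 42/(17^3 - 17) = 0.991422. Corrected H = 2.522059 / 0.991422 = 2.543881.
Step 5: Under H0, H ~ chi^2(3); p-value = 0.467413.
Step 6: alpha = 0.05. fail to reject H0.

H = 2.5439, df = 3, p = 0.467413, fail to reject H0.


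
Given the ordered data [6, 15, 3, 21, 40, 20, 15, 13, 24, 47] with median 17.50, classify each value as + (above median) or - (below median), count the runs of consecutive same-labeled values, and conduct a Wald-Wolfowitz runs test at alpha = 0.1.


Step 1: Compute median = 17.50; label A = above, B = below.
Labels in order: BBBAAABBAA  (n_A = 5, n_B = 5)
Step 2: Count runs R = 4.
Step 3: Under H0 (random ordering), E[R] = 2*n_A*n_B/(n_A+n_B) + 1 = 2*5*5/10 + 1 = 6.0000.
        Var[R] = 2*n_A*n_B*(2*n_A*n_B - n_A - n_B) / ((n_A+n_B)^2 * (n_A+n_B-1)) = 2000/900 = 2.2222.
        SD[R] = 1.4907.
Step 4: Continuity-corrected z = (R + 0.5 - E[R]) / SD[R] = (4 + 0.5 - 6.0000) / 1.4907 = -1.0062.
Step 5: Two-sided p-value via normal approximation = 2*(1 - Phi(|z|)) = 0.314305.
Step 6: alpha = 0.1. fail to reject H0.

R = 4, z = -1.0062, p = 0.314305, fail to reject H0.


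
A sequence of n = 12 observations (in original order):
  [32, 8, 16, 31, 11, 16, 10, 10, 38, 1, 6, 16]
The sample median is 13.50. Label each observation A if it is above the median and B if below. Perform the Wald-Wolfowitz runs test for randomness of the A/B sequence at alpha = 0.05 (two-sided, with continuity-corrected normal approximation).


Step 1: Compute median = 13.50; label A = above, B = below.
Labels in order: ABAABABBABBA  (n_A = 6, n_B = 6)
Step 2: Count runs R = 9.
Step 3: Under H0 (random ordering), E[R] = 2*n_A*n_B/(n_A+n_B) + 1 = 2*6*6/12 + 1 = 7.0000.
        Var[R] = 2*n_A*n_B*(2*n_A*n_B - n_A - n_B) / ((n_A+n_B)^2 * (n_A+n_B-1)) = 4320/1584 = 2.7273.
        SD[R] = 1.6514.
Step 4: Continuity-corrected z = (R - 0.5 - E[R]) / SD[R] = (9 - 0.5 - 7.0000) / 1.6514 = 0.9083.
Step 5: Two-sided p-value via normal approximation = 2*(1 - Phi(|z|)) = 0.363722.
Step 6: alpha = 0.05. fail to reject H0.

R = 9, z = 0.9083, p = 0.363722, fail to reject H0.


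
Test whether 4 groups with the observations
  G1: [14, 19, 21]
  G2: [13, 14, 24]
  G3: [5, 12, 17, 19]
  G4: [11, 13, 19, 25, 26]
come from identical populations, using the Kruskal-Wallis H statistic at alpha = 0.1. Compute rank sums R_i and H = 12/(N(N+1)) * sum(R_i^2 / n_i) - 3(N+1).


Step 1: Combine all N = 15 observations and assign midranks.
sorted (value, group, rank): (5,G3,1), (11,G4,2), (12,G3,3), (13,G2,4.5), (13,G4,4.5), (14,G1,6.5), (14,G2,6.5), (17,G3,8), (19,G1,10), (19,G3,10), (19,G4,10), (21,G1,12), (24,G2,13), (25,G4,14), (26,G4,15)
Step 2: Sum ranks within each group.
R_1 = 28.5 (n_1 = 3)
R_2 = 24 (n_2 = 3)
R_3 = 22 (n_3 = 4)
R_4 = 45.5 (n_4 = 5)
Step 3: H = 12/(N(N+1)) * sum(R_i^2/n_i) - 3(N+1)
     = 12/(15*16) * (28.5^2/3 + 24^2/3 + 22^2/4 + 45.5^2/5) - 3*16
     = 0.050000 * 997.8 - 48
     = 1.890000.
Step 4: Ties present; correction factor C = 1 - 36/(15^3 - 15) = 0.989286. Corrected H = 1.890000 / 0.989286 = 1.910469.
Step 5: Under H0, H ~ chi^2(3); p-value = 0.591195.
Step 6: alpha = 0.1. fail to reject H0.

H = 1.9105, df = 3, p = 0.591195, fail to reject H0.


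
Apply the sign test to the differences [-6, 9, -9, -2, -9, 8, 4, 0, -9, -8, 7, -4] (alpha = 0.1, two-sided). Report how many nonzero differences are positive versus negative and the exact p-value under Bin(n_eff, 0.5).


Step 1: Discard zero differences. Original n = 12; n_eff = number of nonzero differences = 11.
Nonzero differences (with sign): -6, +9, -9, -2, -9, +8, +4, -9, -8, +7, -4
Step 2: Count signs: positive = 4, negative = 7.
Step 3: Under H0: P(positive) = 0.5, so the number of positives S ~ Bin(11, 0.5).
Step 4: Two-sided exact p-value = sum of Bin(11,0.5) probabilities at or below the observed probability = 0.548828.
Step 5: alpha = 0.1. fail to reject H0.

n_eff = 11, pos = 4, neg = 7, p = 0.548828, fail to reject H0.


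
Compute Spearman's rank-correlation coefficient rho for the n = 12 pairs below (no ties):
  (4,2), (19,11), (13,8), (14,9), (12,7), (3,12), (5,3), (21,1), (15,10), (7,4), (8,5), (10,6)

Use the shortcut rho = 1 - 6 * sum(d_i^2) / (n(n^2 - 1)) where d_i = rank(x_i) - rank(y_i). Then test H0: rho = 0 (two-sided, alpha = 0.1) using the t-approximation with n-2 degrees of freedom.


Step 1: Rank x and y separately (midranks; no ties here).
rank(x): 4->2, 19->11, 13->8, 14->9, 12->7, 3->1, 5->3, 21->12, 15->10, 7->4, 8->5, 10->6
rank(y): 2->2, 11->11, 8->8, 9->9, 7->7, 12->12, 3->3, 1->1, 10->10, 4->4, 5->5, 6->6
Step 2: d_i = R_x(i) - R_y(i); compute d_i^2.
  (2-2)^2=0, (11-11)^2=0, (8-8)^2=0, (9-9)^2=0, (7-7)^2=0, (1-12)^2=121, (3-3)^2=0, (12-1)^2=121, (10-10)^2=0, (4-4)^2=0, (5-5)^2=0, (6-6)^2=0
sum(d^2) = 242.
Step 3: rho = 1 - 6*242 / (12*(12^2 - 1)) = 1 - 1452/1716 = 0.153846.
Step 4: Under H0, t = rho * sqrt((n-2)/(1-rho^2)) = 0.4924 ~ t(10).
Step 5: Two-sided p-value from the t-distribution with 10 df = 0.633091.
Step 6: alpha = 0.1. fail to reject H0.

rho = 0.1538, p = 0.633091, fail to reject H0 at alpha = 0.1.


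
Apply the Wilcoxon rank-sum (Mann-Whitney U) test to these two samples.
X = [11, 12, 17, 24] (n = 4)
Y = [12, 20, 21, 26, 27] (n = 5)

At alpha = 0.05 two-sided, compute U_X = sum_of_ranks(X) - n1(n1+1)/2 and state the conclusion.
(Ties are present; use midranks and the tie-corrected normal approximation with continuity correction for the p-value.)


Step 1: Combine and sort all 9 observations; assign midranks.
sorted (value, group): (11,X), (12,X), (12,Y), (17,X), (20,Y), (21,Y), (24,X), (26,Y), (27,Y)
ranks: 11->1, 12->2.5, 12->2.5, 17->4, 20->5, 21->6, 24->7, 26->8, 27->9
Step 2: Rank sum for X: R1 = 1 + 2.5 + 4 + 7 = 14.5.
Step 3: U_X = R1 - n1(n1+1)/2 = 14.5 - 4*5/2 = 14.5 - 10 = 4.5.
       U_Y = n1*n2 - U_X = 20 - 4.5 = 15.5.
Step 4: Ties are present, so use the tie-corrected normal approximation (with continuity correction) for the p-value.
Step 5: p-value = 0.218742; compare to alpha = 0.05. fail to reject H0.

U_X = 4.5, p = 0.218742, fail to reject H0 at alpha = 0.05.


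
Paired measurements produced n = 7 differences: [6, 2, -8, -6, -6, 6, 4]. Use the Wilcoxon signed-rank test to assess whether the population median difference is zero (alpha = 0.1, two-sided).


Step 1: Drop any zero differences (none here) and take |d_i|.
|d| = [6, 2, 8, 6, 6, 6, 4]
Step 2: Midrank |d_i| (ties get averaged ranks).
ranks: |6|->4.5, |2|->1, |8|->7, |6|->4.5, |6|->4.5, |6|->4.5, |4|->2
Step 3: Attach original signs; sum ranks with positive sign and with negative sign.
W+ = 4.5 + 1 + 4.5 + 2 = 12
W- = 7 + 4.5 + 4.5 = 16
(Check: W+ + W- = 28 should equal n(n+1)/2 = 28.)
Step 4: Test statistic W = min(W+, W-) = 12.
Step 5: Ties in |d|, so use the tie-corrected normal approximation.
        E[W] = n(n+1)/4 = 7*8/4 = 14.
        Tie groups: |d|=6 (t=4); sum(t^3 - t) = 60.
        Var[W] = n(n+1)(2n+1)/24 - sum(t^3-t)/48 = 840/24 - 60/48 = 33.75.
        z = (W - E[W]) / sqrt(Var[W]) = (12 - 14) / 5.8095 = -0.3443.
        Two-sided p = 2*Phi(z) = 0.730647.
Step 6: alpha = 0.1. fail to reject H0.

W+ = 12, W- = 16, W = min = 12, p = 0.730647, fail to reject H0.


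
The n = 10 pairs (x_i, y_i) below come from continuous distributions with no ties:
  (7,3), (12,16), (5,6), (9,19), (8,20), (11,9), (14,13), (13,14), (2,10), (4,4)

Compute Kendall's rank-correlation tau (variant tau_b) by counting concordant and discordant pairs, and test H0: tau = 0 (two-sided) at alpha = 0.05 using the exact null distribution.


Step 1: Enumerate the 45 unordered pairs (i,j) with i<j and classify each by sign(x_j-x_i) * sign(y_j-y_i).
  (1,2):dx=+5,dy=+13->C; (1,3):dx=-2,dy=+3->D; (1,4):dx=+2,dy=+16->C; (1,5):dx=+1,dy=+17->C
  (1,6):dx=+4,dy=+6->C; (1,7):dx=+7,dy=+10->C; (1,8):dx=+6,dy=+11->C; (1,9):dx=-5,dy=+7->D
  (1,10):dx=-3,dy=+1->D; (2,3):dx=-7,dy=-10->C; (2,4):dx=-3,dy=+3->D; (2,5):dx=-4,dy=+4->D
  (2,6):dx=-1,dy=-7->C; (2,7):dx=+2,dy=-3->D; (2,8):dx=+1,dy=-2->D; (2,9):dx=-10,dy=-6->C
  (2,10):dx=-8,dy=-12->C; (3,4):dx=+4,dy=+13->C; (3,5):dx=+3,dy=+14->C; (3,6):dx=+6,dy=+3->C
  (3,7):dx=+9,dy=+7->C; (3,8):dx=+8,dy=+8->C; (3,9):dx=-3,dy=+4->D; (3,10):dx=-1,dy=-2->C
  (4,5):dx=-1,dy=+1->D; (4,6):dx=+2,dy=-10->D; (4,7):dx=+5,dy=-6->D; (4,8):dx=+4,dy=-5->D
  (4,9):dx=-7,dy=-9->C; (4,10):dx=-5,dy=-15->C; (5,6):dx=+3,dy=-11->D; (5,7):dx=+6,dy=-7->D
  (5,8):dx=+5,dy=-6->D; (5,9):dx=-6,dy=-10->C; (5,10):dx=-4,dy=-16->C; (6,7):dx=+3,dy=+4->C
  (6,8):dx=+2,dy=+5->C; (6,9):dx=-9,dy=+1->D; (6,10):dx=-7,dy=-5->C; (7,8):dx=-1,dy=+1->D
  (7,9):dx=-12,dy=-3->C; (7,10):dx=-10,dy=-9->C; (8,9):dx=-11,dy=-4->C; (8,10):dx=-9,dy=-10->C
  (9,10):dx=+2,dy=-6->D
Step 2: C = 27, D = 18, total pairs = 45.
Step 3: tau = (C - D)/(n(n-1)/2) = (27 - 18)/45 = 0.200000.
Step 4: Exact two-sided p-value (enumerate n! = 3628800 permutations of y under H0): p = 0.484313.
Step 5: alpha = 0.05. fail to reject H0.

tau_b = 0.2000 (C=27, D=18), p = 0.484313, fail to reject H0.


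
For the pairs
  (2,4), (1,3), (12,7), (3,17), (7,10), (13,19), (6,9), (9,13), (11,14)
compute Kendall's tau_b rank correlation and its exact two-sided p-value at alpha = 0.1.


Step 1: Enumerate the 36 unordered pairs (i,j) with i<j and classify each by sign(x_j-x_i) * sign(y_j-y_i).
  (1,2):dx=-1,dy=-1->C; (1,3):dx=+10,dy=+3->C; (1,4):dx=+1,dy=+13->C; (1,5):dx=+5,dy=+6->C
  (1,6):dx=+11,dy=+15->C; (1,7):dx=+4,dy=+5->C; (1,8):dx=+7,dy=+9->C; (1,9):dx=+9,dy=+10->C
  (2,3):dx=+11,dy=+4->C; (2,4):dx=+2,dy=+14->C; (2,5):dx=+6,dy=+7->C; (2,6):dx=+12,dy=+16->C
  (2,7):dx=+5,dy=+6->C; (2,8):dx=+8,dy=+10->C; (2,9):dx=+10,dy=+11->C; (3,4):dx=-9,dy=+10->D
  (3,5):dx=-5,dy=+3->D; (3,6):dx=+1,dy=+12->C; (3,7):dx=-6,dy=+2->D; (3,8):dx=-3,dy=+6->D
  (3,9):dx=-1,dy=+7->D; (4,5):dx=+4,dy=-7->D; (4,6):dx=+10,dy=+2->C; (4,7):dx=+3,dy=-8->D
  (4,8):dx=+6,dy=-4->D; (4,9):dx=+8,dy=-3->D; (5,6):dx=+6,dy=+9->C; (5,7):dx=-1,dy=-1->C
  (5,8):dx=+2,dy=+3->C; (5,9):dx=+4,dy=+4->C; (6,7):dx=-7,dy=-10->C; (6,8):dx=-4,dy=-6->C
  (6,9):dx=-2,dy=-5->C; (7,8):dx=+3,dy=+4->C; (7,9):dx=+5,dy=+5->C; (8,9):dx=+2,dy=+1->C
Step 2: C = 27, D = 9, total pairs = 36.
Step 3: tau = (C - D)/(n(n-1)/2) = (27 - 9)/36 = 0.500000.
Step 4: Exact two-sided p-value (enumerate n! = 362880 permutations of y under H0): p = 0.075176.
Step 5: alpha = 0.1. reject H0.

tau_b = 0.5000 (C=27, D=9), p = 0.075176, reject H0.


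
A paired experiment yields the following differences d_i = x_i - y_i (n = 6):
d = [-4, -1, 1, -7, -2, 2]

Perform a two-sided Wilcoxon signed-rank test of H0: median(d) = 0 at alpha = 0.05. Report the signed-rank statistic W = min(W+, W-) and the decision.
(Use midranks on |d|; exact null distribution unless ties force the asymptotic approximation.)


Step 1: Drop any zero differences (none here) and take |d_i|.
|d| = [4, 1, 1, 7, 2, 2]
Step 2: Midrank |d_i| (ties get averaged ranks).
ranks: |4|->5, |1|->1.5, |1|->1.5, |7|->6, |2|->3.5, |2|->3.5
Step 3: Attach original signs; sum ranks with positive sign and with negative sign.
W+ = 1.5 + 3.5 = 5
W- = 5 + 1.5 + 6 + 3.5 = 16
(Check: W+ + W- = 21 should equal n(n+1)/2 = 21.)
Step 4: Test statistic W = min(W+, W-) = 5.
Step 5: Ties in |d|, so use the tie-corrected normal approximation.
        E[W] = n(n+1)/4 = 6*7/4 = 10.5.
        Tie groups: |d|=1 (t=2), |d|=2 (t=2); sum(t^3 - t) = 12.
        Var[W] = n(n+1)(2n+1)/24 - sum(t^3-t)/48 = 546/24 - 12/48 = 22.5.
        z = (W - E[W]) / sqrt(Var[W]) = (5 - 10.5) / 4.7434 = -1.1595.
        Two-sided p = 2*Phi(z) = 0.246252.
Step 6: alpha = 0.05. fail to reject H0.

W+ = 5, W- = 16, W = min = 5, p = 0.246252, fail to reject H0.


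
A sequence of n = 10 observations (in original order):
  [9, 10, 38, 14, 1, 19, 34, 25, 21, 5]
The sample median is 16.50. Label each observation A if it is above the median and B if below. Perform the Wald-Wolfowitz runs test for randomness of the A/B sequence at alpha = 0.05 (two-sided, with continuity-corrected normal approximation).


Step 1: Compute median = 16.50; label A = above, B = below.
Labels in order: BBABBAAAAB  (n_A = 5, n_B = 5)
Step 2: Count runs R = 5.
Step 3: Under H0 (random ordering), E[R] = 2*n_A*n_B/(n_A+n_B) + 1 = 2*5*5/10 + 1 = 6.0000.
        Var[R] = 2*n_A*n_B*(2*n_A*n_B - n_A - n_B) / ((n_A+n_B)^2 * (n_A+n_B-1)) = 2000/900 = 2.2222.
        SD[R] = 1.4907.
Step 4: Continuity-corrected z = (R + 0.5 - E[R]) / SD[R] = (5 + 0.5 - 6.0000) / 1.4907 = -0.3354.
Step 5: Two-sided p-value via normal approximation = 2*(1 - Phi(|z|)) = 0.737316.
Step 6: alpha = 0.05. fail to reject H0.

R = 5, z = -0.3354, p = 0.737316, fail to reject H0.


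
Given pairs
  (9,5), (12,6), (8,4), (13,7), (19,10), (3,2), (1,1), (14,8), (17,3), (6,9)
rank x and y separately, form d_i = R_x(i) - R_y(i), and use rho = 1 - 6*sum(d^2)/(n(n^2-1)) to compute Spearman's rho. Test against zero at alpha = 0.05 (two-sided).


Step 1: Rank x and y separately (midranks; no ties here).
rank(x): 9->5, 12->6, 8->4, 13->7, 19->10, 3->2, 1->1, 14->8, 17->9, 6->3
rank(y): 5->5, 6->6, 4->4, 7->7, 10->10, 2->2, 1->1, 8->8, 3->3, 9->9
Step 2: d_i = R_x(i) - R_y(i); compute d_i^2.
  (5-5)^2=0, (6-6)^2=0, (4-4)^2=0, (7-7)^2=0, (10-10)^2=0, (2-2)^2=0, (1-1)^2=0, (8-8)^2=0, (9-3)^2=36, (3-9)^2=36
sum(d^2) = 72.
Step 3: rho = 1 - 6*72 / (10*(10^2 - 1)) = 1 - 432/990 = 0.563636.
Step 4: Under H0, t = rho * sqrt((n-2)/(1-rho^2)) = 1.9300 ~ t(8).
Step 5: Two-sided p-value from the t-distribution with 8 df = 0.089724.
Step 6: alpha = 0.05. fail to reject H0.

rho = 0.5636, p = 0.089724, fail to reject H0 at alpha = 0.05.


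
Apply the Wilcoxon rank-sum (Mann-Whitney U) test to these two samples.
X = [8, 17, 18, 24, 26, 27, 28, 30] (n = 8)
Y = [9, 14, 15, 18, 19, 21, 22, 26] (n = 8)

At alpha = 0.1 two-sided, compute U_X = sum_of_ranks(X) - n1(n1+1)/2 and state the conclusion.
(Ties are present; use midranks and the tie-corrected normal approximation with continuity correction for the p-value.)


Step 1: Combine and sort all 16 observations; assign midranks.
sorted (value, group): (8,X), (9,Y), (14,Y), (15,Y), (17,X), (18,X), (18,Y), (19,Y), (21,Y), (22,Y), (24,X), (26,X), (26,Y), (27,X), (28,X), (30,X)
ranks: 8->1, 9->2, 14->3, 15->4, 17->5, 18->6.5, 18->6.5, 19->8, 21->9, 22->10, 24->11, 26->12.5, 26->12.5, 27->14, 28->15, 30->16
Step 2: Rank sum for X: R1 = 1 + 5 + 6.5 + 11 + 12.5 + 14 + 15 + 16 = 81.
Step 3: U_X = R1 - n1(n1+1)/2 = 81 - 8*9/2 = 81 - 36 = 45.
       U_Y = n1*n2 - U_X = 64 - 45 = 19.
Step 4: Ties are present, so use the tie-corrected normal approximation (with continuity correction) for the p-value.
Step 5: p-value = 0.188612; compare to alpha = 0.1. fail to reject H0.

U_X = 45, p = 0.188612, fail to reject H0 at alpha = 0.1.


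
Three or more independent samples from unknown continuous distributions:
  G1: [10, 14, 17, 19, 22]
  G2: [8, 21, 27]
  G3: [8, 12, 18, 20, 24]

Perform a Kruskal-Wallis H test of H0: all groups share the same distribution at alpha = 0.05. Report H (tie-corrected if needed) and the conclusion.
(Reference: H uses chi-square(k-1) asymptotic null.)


Step 1: Combine all N = 13 observations and assign midranks.
sorted (value, group, rank): (8,G2,1.5), (8,G3,1.5), (10,G1,3), (12,G3,4), (14,G1,5), (17,G1,6), (18,G3,7), (19,G1,8), (20,G3,9), (21,G2,10), (22,G1,11), (24,G3,12), (27,G2,13)
Step 2: Sum ranks within each group.
R_1 = 33 (n_1 = 5)
R_2 = 24.5 (n_2 = 3)
R_3 = 33.5 (n_3 = 5)
Step 3: H = 12/(N(N+1)) * sum(R_i^2/n_i) - 3(N+1)
     = 12/(13*14) * (33^2/5 + 24.5^2/3 + 33.5^2/5) - 3*14
     = 0.065934 * 642.333 - 42
     = 0.351648.
Step 4: Ties present; correction factor C = 1 - 6/(13^3 - 13) = 0.997253. Corrected H = 0.351648 / 0.997253 = 0.352617.
Step 5: Under H0, H ~ chi^2(2); p-value = 0.838359.
Step 6: alpha = 0.05. fail to reject H0.

H = 0.3526, df = 2, p = 0.838359, fail to reject H0.


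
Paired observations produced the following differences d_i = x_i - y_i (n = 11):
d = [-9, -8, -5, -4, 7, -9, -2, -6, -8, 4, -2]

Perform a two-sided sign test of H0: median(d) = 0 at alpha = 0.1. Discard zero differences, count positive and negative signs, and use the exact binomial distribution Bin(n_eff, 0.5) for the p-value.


Step 1: Discard zero differences. Original n = 11; n_eff = number of nonzero differences = 11.
Nonzero differences (with sign): -9, -8, -5, -4, +7, -9, -2, -6, -8, +4, -2
Step 2: Count signs: positive = 2, negative = 9.
Step 3: Under H0: P(positive) = 0.5, so the number of positives S ~ Bin(11, 0.5).
Step 4: Two-sided exact p-value = sum of Bin(11,0.5) probabilities at or below the observed probability = 0.065430.
Step 5: alpha = 0.1. reject H0.

n_eff = 11, pos = 2, neg = 9, p = 0.065430, reject H0.


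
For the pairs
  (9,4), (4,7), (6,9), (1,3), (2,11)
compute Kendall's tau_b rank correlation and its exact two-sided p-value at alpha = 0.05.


Step 1: Enumerate the 10 unordered pairs (i,j) with i<j and classify each by sign(x_j-x_i) * sign(y_j-y_i).
  (1,2):dx=-5,dy=+3->D; (1,3):dx=-3,dy=+5->D; (1,4):dx=-8,dy=-1->C; (1,5):dx=-7,dy=+7->D
  (2,3):dx=+2,dy=+2->C; (2,4):dx=-3,dy=-4->C; (2,5):dx=-2,dy=+4->D; (3,4):dx=-5,dy=-6->C
  (3,5):dx=-4,dy=+2->D; (4,5):dx=+1,dy=+8->C
Step 2: C = 5, D = 5, total pairs = 10.
Step 3: tau = (C - D)/(n(n-1)/2) = (5 - 5)/10 = 0.000000.
Step 4: Exact two-sided p-value (enumerate n! = 120 permutations of y under H0): p = 1.000000.
Step 5: alpha = 0.05. fail to reject H0.

tau_b = 0.0000 (C=5, D=5), p = 1.000000, fail to reject H0.


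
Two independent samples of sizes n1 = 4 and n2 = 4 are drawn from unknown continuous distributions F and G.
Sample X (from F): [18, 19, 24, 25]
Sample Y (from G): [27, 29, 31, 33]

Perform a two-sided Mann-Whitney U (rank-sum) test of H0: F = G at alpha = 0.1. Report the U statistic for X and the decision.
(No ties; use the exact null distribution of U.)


Step 1: Combine and sort all 8 observations; assign midranks.
sorted (value, group): (18,X), (19,X), (24,X), (25,X), (27,Y), (29,Y), (31,Y), (33,Y)
ranks: 18->1, 19->2, 24->3, 25->4, 27->5, 29->6, 31->7, 33->8
Step 2: Rank sum for X: R1 = 1 + 2 + 3 + 4 = 10.
Step 3: U_X = R1 - n1(n1+1)/2 = 10 - 4*5/2 = 10 - 10 = 0.
       U_Y = n1*n2 - U_X = 16 - 0 = 16.
Step 4: No ties, so the exact null distribution of U (based on enumerating the C(8,4) = 70 equally likely rank assignments) gives the two-sided p-value.
Step 5: p-value = 0.028571; compare to alpha = 0.1. reject H0.

U_X = 0, p = 0.028571, reject H0 at alpha = 0.1.


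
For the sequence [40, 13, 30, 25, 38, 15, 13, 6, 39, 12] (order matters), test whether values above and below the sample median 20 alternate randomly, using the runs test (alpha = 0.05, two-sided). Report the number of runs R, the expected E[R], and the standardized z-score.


Step 1: Compute median = 20; label A = above, B = below.
Labels in order: ABAAABBBAB  (n_A = 5, n_B = 5)
Step 2: Count runs R = 6.
Step 3: Under H0 (random ordering), E[R] = 2*n_A*n_B/(n_A+n_B) + 1 = 2*5*5/10 + 1 = 6.0000.
        Var[R] = 2*n_A*n_B*(2*n_A*n_B - n_A - n_B) / ((n_A+n_B)^2 * (n_A+n_B-1)) = 2000/900 = 2.2222.
        SD[R] = 1.4907.
Step 4: R = E[R], so z = 0 with no continuity correction.
Step 5: Two-sided p-value via normal approximation = 2*(1 - Phi(|z|)) = 1.000000.
Step 6: alpha = 0.05. fail to reject H0.

R = 6, z = 0.0000, p = 1.000000, fail to reject H0.


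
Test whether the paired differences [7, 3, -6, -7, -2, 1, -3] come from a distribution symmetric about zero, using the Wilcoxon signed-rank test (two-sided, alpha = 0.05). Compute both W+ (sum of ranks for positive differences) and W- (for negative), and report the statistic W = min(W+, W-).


Step 1: Drop any zero differences (none here) and take |d_i|.
|d| = [7, 3, 6, 7, 2, 1, 3]
Step 2: Midrank |d_i| (ties get averaged ranks).
ranks: |7|->6.5, |3|->3.5, |6|->5, |7|->6.5, |2|->2, |1|->1, |3|->3.5
Step 3: Attach original signs; sum ranks with positive sign and with negative sign.
W+ = 6.5 + 3.5 + 1 = 11
W- = 5 + 6.5 + 2 + 3.5 = 17
(Check: W+ + W- = 28 should equal n(n+1)/2 = 28.)
Step 4: Test statistic W = min(W+, W-) = 11.
Step 5: Ties in |d|, so use the tie-corrected normal approximation.
        E[W] = n(n+1)/4 = 7*8/4 = 14.
        Tie groups: |d|=3 (t=2), |d|=7 (t=2); sum(t^3 - t) = 12.
        Var[W] = n(n+1)(2n+1)/24 - sum(t^3-t)/48 = 840/24 - 12/48 = 34.75.
        z = (W - E[W]) / sqrt(Var[W]) = (11 - 14) / 5.8949 = -0.5089.
        Two-sided p = 2*Phi(z) = 0.610813.
Step 6: alpha = 0.05. fail to reject H0.

W+ = 11, W- = 17, W = min = 11, p = 0.610813, fail to reject H0.


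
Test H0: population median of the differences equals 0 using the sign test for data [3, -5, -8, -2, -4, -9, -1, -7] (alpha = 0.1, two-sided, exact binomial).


Step 1: Discard zero differences. Original n = 8; n_eff = number of nonzero differences = 8.
Nonzero differences (with sign): +3, -5, -8, -2, -4, -9, -1, -7
Step 2: Count signs: positive = 1, negative = 7.
Step 3: Under H0: P(positive) = 0.5, so the number of positives S ~ Bin(8, 0.5).
Step 4: Two-sided exact p-value = sum of Bin(8,0.5) probabilities at or below the observed probability = 0.070312.
Step 5: alpha = 0.1. reject H0.

n_eff = 8, pos = 1, neg = 7, p = 0.070312, reject H0.


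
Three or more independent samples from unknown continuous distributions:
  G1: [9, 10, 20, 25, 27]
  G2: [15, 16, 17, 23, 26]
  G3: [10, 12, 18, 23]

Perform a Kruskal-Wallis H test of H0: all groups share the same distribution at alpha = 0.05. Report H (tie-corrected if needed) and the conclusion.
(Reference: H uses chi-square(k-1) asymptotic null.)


Step 1: Combine all N = 14 observations and assign midranks.
sorted (value, group, rank): (9,G1,1), (10,G1,2.5), (10,G3,2.5), (12,G3,4), (15,G2,5), (16,G2,6), (17,G2,7), (18,G3,8), (20,G1,9), (23,G2,10.5), (23,G3,10.5), (25,G1,12), (26,G2,13), (27,G1,14)
Step 2: Sum ranks within each group.
R_1 = 38.5 (n_1 = 5)
R_2 = 41.5 (n_2 = 5)
R_3 = 25 (n_3 = 4)
Step 3: H = 12/(N(N+1)) * sum(R_i^2/n_i) - 3(N+1)
     = 12/(14*15) * (38.5^2/5 + 41.5^2/5 + 25^2/4) - 3*15
     = 0.057143 * 797.15 - 45
     = 0.551429.
Step 4: Ties present; correction factor C = 1 - 12/(14^3 - 14) = 0.995604. Corrected H = 0.551429 / 0.995604 = 0.553863.
Step 5: Under H0, H ~ chi^2(2); p-value = 0.758106.
Step 6: alpha = 0.05. fail to reject H0.

H = 0.5539, df = 2, p = 0.758106, fail to reject H0.


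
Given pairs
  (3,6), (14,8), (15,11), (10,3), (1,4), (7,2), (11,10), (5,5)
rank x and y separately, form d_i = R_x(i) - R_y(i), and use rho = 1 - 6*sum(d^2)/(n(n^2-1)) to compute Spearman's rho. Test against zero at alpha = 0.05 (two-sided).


Step 1: Rank x and y separately (midranks; no ties here).
rank(x): 3->2, 14->7, 15->8, 10->5, 1->1, 7->4, 11->6, 5->3
rank(y): 6->5, 8->6, 11->8, 3->2, 4->3, 2->1, 10->7, 5->4
Step 2: d_i = R_x(i) - R_y(i); compute d_i^2.
  (2-5)^2=9, (7-6)^2=1, (8-8)^2=0, (5-2)^2=9, (1-3)^2=4, (4-1)^2=9, (6-7)^2=1, (3-4)^2=1
sum(d^2) = 34.
Step 3: rho = 1 - 6*34 / (8*(8^2 - 1)) = 1 - 204/504 = 0.595238.
Step 4: Under H0, t = rho * sqrt((n-2)/(1-rho^2)) = 1.8145 ~ t(6).
Step 5: Two-sided p-value from the t-distribution with 6 df = 0.119530.
Step 6: alpha = 0.05. fail to reject H0.

rho = 0.5952, p = 0.119530, fail to reject H0 at alpha = 0.05.


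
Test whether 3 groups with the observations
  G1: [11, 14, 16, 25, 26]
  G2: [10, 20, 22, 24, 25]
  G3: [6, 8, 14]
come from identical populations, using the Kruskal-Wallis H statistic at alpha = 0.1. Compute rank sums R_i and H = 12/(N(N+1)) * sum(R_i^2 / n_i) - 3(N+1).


Step 1: Combine all N = 13 observations and assign midranks.
sorted (value, group, rank): (6,G3,1), (8,G3,2), (10,G2,3), (11,G1,4), (14,G1,5.5), (14,G3,5.5), (16,G1,7), (20,G2,8), (22,G2,9), (24,G2,10), (25,G1,11.5), (25,G2,11.5), (26,G1,13)
Step 2: Sum ranks within each group.
R_1 = 41 (n_1 = 5)
R_2 = 41.5 (n_2 = 5)
R_3 = 8.5 (n_3 = 3)
Step 3: H = 12/(N(N+1)) * sum(R_i^2/n_i) - 3(N+1)
     = 12/(13*14) * (41^2/5 + 41.5^2/5 + 8.5^2/3) - 3*14
     = 0.065934 * 704.733 - 42
     = 4.465934.
Step 4: Ties present; correction factor C = 1 - 12/(13^3 - 13) = 0.994505. Corrected H = 4.465934 / 0.994505 = 4.490608.
Step 5: Under H0, H ~ chi^2(2); p-value = 0.105895.
Step 6: alpha = 0.1. fail to reject H0.

H = 4.4906, df = 2, p = 0.105895, fail to reject H0.


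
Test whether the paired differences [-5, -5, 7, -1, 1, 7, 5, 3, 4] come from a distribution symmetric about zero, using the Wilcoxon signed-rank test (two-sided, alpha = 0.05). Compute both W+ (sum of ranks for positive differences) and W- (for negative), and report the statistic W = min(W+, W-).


Step 1: Drop any zero differences (none here) and take |d_i|.
|d| = [5, 5, 7, 1, 1, 7, 5, 3, 4]
Step 2: Midrank |d_i| (ties get averaged ranks).
ranks: |5|->6, |5|->6, |7|->8.5, |1|->1.5, |1|->1.5, |7|->8.5, |5|->6, |3|->3, |4|->4
Step 3: Attach original signs; sum ranks with positive sign and with negative sign.
W+ = 8.5 + 1.5 + 8.5 + 6 + 3 + 4 = 31.5
W- = 6 + 6 + 1.5 = 13.5
(Check: W+ + W- = 45 should equal n(n+1)/2 = 45.)
Step 4: Test statistic W = min(W+, W-) = 13.5.
Step 5: Ties in |d|, so use the tie-corrected normal approximation.
        E[W] = n(n+1)/4 = 9*10/4 = 22.5.
        Tie groups: |d|=1 (t=2), |d|=5 (t=3), |d|=7 (t=2); sum(t^3 - t) = 36.
        Var[W] = n(n+1)(2n+1)/24 - sum(t^3-t)/48 = 1710/24 - 36/48 = 70.5.
        z = (W - E[W]) / sqrt(Var[W]) = (13.5 - 22.5) / 8.3964 = -1.0719.
        Two-sided p = 2*Phi(z) = 0.283772.
Step 6: alpha = 0.05. fail to reject H0.

W+ = 31.5, W- = 13.5, W = min = 13.5, p = 0.283772, fail to reject H0.
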